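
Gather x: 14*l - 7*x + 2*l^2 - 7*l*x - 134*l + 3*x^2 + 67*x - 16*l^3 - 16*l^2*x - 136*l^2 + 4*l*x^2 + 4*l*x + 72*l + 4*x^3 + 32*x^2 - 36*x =-16*l^3 - 134*l^2 - 48*l + 4*x^3 + x^2*(4*l + 35) + x*(-16*l^2 - 3*l + 24)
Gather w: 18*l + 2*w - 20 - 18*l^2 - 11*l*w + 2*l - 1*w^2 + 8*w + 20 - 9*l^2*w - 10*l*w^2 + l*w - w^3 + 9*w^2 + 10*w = -18*l^2 + 20*l - w^3 + w^2*(8 - 10*l) + w*(-9*l^2 - 10*l + 20)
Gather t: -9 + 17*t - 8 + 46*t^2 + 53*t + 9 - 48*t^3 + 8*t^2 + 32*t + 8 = -48*t^3 + 54*t^2 + 102*t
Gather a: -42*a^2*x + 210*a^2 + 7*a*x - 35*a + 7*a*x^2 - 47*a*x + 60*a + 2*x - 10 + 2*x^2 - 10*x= a^2*(210 - 42*x) + a*(7*x^2 - 40*x + 25) + 2*x^2 - 8*x - 10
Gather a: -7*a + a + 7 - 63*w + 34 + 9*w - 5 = -6*a - 54*w + 36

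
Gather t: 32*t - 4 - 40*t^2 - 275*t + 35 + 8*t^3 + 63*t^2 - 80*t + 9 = 8*t^3 + 23*t^2 - 323*t + 40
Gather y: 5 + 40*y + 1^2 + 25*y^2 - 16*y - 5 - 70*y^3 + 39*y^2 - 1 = -70*y^3 + 64*y^2 + 24*y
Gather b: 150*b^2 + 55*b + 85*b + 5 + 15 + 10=150*b^2 + 140*b + 30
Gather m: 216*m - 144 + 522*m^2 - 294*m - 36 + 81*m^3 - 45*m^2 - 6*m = 81*m^3 + 477*m^2 - 84*m - 180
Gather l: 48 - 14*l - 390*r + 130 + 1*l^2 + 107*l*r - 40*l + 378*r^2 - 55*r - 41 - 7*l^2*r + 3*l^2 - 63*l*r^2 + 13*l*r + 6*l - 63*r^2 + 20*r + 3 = l^2*(4 - 7*r) + l*(-63*r^2 + 120*r - 48) + 315*r^2 - 425*r + 140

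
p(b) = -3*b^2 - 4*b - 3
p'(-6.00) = 32.00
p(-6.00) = -87.00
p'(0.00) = -4.00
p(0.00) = -3.00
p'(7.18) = -47.08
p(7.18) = -186.38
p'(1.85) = -15.10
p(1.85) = -20.67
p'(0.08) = -4.48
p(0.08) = -3.34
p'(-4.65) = 23.90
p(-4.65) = -49.27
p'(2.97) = -21.82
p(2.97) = -41.34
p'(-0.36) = -1.84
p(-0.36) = -1.95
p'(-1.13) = 2.78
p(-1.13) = -2.31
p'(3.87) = -27.22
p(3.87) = -63.41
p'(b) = -6*b - 4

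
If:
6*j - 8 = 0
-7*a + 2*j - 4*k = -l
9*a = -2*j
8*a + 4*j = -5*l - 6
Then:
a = -8/27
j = 4/3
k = 199/270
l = -242/135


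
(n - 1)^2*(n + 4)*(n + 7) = n^4 + 9*n^3 + 7*n^2 - 45*n + 28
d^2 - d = d*(d - 1)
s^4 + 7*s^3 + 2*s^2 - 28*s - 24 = (s - 2)*(s + 1)*(s + 2)*(s + 6)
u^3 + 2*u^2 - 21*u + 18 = (u - 3)*(u - 1)*(u + 6)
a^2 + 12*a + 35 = (a + 5)*(a + 7)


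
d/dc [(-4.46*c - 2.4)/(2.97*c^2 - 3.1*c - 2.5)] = (13.2462*c^2 + 14.256*c + 3.71)/(8.8209*c^4 - 18.414*c^3 - 5.24*c^2 + 15.5*c + 6.25)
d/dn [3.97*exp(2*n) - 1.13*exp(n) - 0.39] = (7.94*exp(n) - 1.13)*exp(n)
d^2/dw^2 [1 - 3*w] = 0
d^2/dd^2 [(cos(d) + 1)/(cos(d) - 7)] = 8*(sin(d)^2 - 7*cos(d) + 1)/(cos(d) - 7)^3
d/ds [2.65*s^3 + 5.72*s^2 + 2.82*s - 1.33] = 7.95*s^2 + 11.44*s + 2.82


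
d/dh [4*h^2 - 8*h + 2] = 8*h - 8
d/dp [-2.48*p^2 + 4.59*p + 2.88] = 4.59 - 4.96*p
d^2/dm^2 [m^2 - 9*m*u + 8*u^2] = 2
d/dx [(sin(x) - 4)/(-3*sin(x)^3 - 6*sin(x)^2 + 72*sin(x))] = 2*(sin(x) + 3)*cos(x)/(3*(sin(x) + 6)^2*sin(x)^2)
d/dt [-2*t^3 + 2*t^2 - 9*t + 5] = -6*t^2 + 4*t - 9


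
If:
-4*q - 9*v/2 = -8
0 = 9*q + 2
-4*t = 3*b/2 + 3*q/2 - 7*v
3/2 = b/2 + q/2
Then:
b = 29/9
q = -2/9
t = 1511/648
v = 160/81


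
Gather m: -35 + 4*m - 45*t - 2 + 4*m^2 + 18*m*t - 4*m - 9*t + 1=4*m^2 + 18*m*t - 54*t - 36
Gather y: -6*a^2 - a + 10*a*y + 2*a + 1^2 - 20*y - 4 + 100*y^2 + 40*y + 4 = -6*a^2 + a + 100*y^2 + y*(10*a + 20) + 1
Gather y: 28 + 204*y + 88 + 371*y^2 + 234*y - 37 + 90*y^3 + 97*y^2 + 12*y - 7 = 90*y^3 + 468*y^2 + 450*y + 72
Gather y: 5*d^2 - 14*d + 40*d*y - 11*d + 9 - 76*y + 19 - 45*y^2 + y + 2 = 5*d^2 - 25*d - 45*y^2 + y*(40*d - 75) + 30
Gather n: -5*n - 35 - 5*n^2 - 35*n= -5*n^2 - 40*n - 35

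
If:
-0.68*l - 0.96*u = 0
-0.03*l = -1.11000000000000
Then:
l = 37.00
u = -26.21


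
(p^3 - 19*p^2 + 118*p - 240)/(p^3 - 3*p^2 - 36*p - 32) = (p^2 - 11*p + 30)/(p^2 + 5*p + 4)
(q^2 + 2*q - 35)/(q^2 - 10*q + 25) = (q + 7)/(q - 5)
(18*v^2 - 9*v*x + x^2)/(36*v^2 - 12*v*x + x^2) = (-3*v + x)/(-6*v + x)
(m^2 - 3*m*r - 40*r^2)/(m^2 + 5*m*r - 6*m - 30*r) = (m - 8*r)/(m - 6)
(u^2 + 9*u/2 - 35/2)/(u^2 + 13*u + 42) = (u - 5/2)/(u + 6)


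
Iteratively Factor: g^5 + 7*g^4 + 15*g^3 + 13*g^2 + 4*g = (g)*(g^4 + 7*g^3 + 15*g^2 + 13*g + 4) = g*(g + 4)*(g^3 + 3*g^2 + 3*g + 1) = g*(g + 1)*(g + 4)*(g^2 + 2*g + 1) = g*(g + 1)^2*(g + 4)*(g + 1)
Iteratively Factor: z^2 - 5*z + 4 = (z - 4)*(z - 1)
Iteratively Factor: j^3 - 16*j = (j)*(j^2 - 16) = j*(j + 4)*(j - 4)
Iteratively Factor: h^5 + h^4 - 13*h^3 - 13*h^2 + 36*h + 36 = (h - 2)*(h^4 + 3*h^3 - 7*h^2 - 27*h - 18) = (h - 2)*(h + 3)*(h^3 - 7*h - 6) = (h - 2)*(h + 1)*(h + 3)*(h^2 - h - 6) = (h - 2)*(h + 1)*(h + 2)*(h + 3)*(h - 3)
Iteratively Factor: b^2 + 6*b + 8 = (b + 2)*(b + 4)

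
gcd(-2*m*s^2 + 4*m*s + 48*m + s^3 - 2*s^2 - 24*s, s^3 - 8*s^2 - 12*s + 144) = s^2 - 2*s - 24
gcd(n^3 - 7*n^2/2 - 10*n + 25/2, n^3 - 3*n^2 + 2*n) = n - 1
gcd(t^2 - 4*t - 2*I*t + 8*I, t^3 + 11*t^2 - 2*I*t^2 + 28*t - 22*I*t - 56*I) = t - 2*I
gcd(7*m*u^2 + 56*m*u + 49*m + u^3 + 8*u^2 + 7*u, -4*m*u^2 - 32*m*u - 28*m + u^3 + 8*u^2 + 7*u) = u^2 + 8*u + 7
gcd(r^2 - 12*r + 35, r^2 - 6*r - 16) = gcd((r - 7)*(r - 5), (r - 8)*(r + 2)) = 1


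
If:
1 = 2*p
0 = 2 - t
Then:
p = 1/2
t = 2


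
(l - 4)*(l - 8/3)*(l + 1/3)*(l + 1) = l^4 - 16*l^3/3 + 19*l^2/9 + 12*l + 32/9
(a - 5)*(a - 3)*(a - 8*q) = a^3 - 8*a^2*q - 8*a^2 + 64*a*q + 15*a - 120*q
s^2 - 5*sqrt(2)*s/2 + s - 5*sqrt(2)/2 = (s + 1)*(s - 5*sqrt(2)/2)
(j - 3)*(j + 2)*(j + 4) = j^3 + 3*j^2 - 10*j - 24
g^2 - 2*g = g*(g - 2)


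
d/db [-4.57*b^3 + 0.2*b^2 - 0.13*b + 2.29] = -13.71*b^2 + 0.4*b - 0.13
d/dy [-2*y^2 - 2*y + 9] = -4*y - 2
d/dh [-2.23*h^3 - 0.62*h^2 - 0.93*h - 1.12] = -6.69*h^2 - 1.24*h - 0.93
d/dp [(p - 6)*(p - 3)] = 2*p - 9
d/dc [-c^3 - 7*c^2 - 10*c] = -3*c^2 - 14*c - 10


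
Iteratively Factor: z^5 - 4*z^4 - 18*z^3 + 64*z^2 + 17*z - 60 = (z - 3)*(z^4 - z^3 - 21*z^2 + z + 20) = (z - 3)*(z + 4)*(z^3 - 5*z^2 - z + 5) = (z - 3)*(z + 1)*(z + 4)*(z^2 - 6*z + 5) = (z - 5)*(z - 3)*(z + 1)*(z + 4)*(z - 1)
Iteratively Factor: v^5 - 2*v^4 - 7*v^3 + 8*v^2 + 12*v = (v + 2)*(v^4 - 4*v^3 + v^2 + 6*v) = v*(v + 2)*(v^3 - 4*v^2 + v + 6) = v*(v - 2)*(v + 2)*(v^2 - 2*v - 3) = v*(v - 2)*(v + 1)*(v + 2)*(v - 3)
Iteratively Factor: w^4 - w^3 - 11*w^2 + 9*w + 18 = (w - 3)*(w^3 + 2*w^2 - 5*w - 6) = (w - 3)*(w + 3)*(w^2 - w - 2) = (w - 3)*(w - 2)*(w + 3)*(w + 1)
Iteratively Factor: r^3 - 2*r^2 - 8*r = (r)*(r^2 - 2*r - 8) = r*(r - 4)*(r + 2)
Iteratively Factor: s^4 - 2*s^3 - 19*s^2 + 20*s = (s - 1)*(s^3 - s^2 - 20*s) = (s - 5)*(s - 1)*(s^2 + 4*s) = (s - 5)*(s - 1)*(s + 4)*(s)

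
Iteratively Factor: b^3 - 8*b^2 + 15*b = (b)*(b^2 - 8*b + 15) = b*(b - 3)*(b - 5)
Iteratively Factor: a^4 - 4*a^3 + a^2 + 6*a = (a - 2)*(a^3 - 2*a^2 - 3*a) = (a - 2)*(a + 1)*(a^2 - 3*a) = (a - 3)*(a - 2)*(a + 1)*(a)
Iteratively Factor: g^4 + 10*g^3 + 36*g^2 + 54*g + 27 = (g + 3)*(g^3 + 7*g^2 + 15*g + 9) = (g + 3)^2*(g^2 + 4*g + 3) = (g + 3)^3*(g + 1)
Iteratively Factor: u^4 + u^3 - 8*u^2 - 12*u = (u + 2)*(u^3 - u^2 - 6*u) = (u + 2)^2*(u^2 - 3*u) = u*(u + 2)^2*(u - 3)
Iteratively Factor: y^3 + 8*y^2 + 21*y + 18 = (y + 2)*(y^2 + 6*y + 9) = (y + 2)*(y + 3)*(y + 3)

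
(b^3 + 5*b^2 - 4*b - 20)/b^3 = 1 + 5/b - 4/b^2 - 20/b^3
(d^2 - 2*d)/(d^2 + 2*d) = (d - 2)/(d + 2)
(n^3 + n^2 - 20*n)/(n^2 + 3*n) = (n^2 + n - 20)/(n + 3)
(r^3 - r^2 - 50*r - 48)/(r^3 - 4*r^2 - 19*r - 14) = (r^2 - 2*r - 48)/(r^2 - 5*r - 14)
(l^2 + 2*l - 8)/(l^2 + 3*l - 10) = (l + 4)/(l + 5)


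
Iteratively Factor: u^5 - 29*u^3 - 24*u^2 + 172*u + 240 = (u + 2)*(u^4 - 2*u^3 - 25*u^2 + 26*u + 120) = (u - 5)*(u + 2)*(u^3 + 3*u^2 - 10*u - 24) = (u - 5)*(u - 3)*(u + 2)*(u^2 + 6*u + 8) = (u - 5)*(u - 3)*(u + 2)*(u + 4)*(u + 2)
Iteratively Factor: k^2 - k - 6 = (k + 2)*(k - 3)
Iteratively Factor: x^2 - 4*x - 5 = (x + 1)*(x - 5)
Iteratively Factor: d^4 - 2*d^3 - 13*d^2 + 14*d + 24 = (d + 3)*(d^3 - 5*d^2 + 2*d + 8) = (d - 2)*(d + 3)*(d^2 - 3*d - 4) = (d - 2)*(d + 1)*(d + 3)*(d - 4)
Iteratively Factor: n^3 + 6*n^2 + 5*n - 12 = (n - 1)*(n^2 + 7*n + 12) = (n - 1)*(n + 3)*(n + 4)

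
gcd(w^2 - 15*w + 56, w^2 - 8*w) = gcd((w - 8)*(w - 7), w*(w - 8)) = w - 8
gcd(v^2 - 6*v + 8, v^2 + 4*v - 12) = v - 2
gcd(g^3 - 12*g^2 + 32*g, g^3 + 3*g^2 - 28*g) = g^2 - 4*g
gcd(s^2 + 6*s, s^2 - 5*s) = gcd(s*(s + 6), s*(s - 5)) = s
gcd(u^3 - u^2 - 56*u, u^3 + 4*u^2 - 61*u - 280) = u^2 - u - 56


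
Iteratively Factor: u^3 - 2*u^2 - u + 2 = (u - 1)*(u^2 - u - 2) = (u - 2)*(u - 1)*(u + 1)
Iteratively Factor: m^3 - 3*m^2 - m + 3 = (m - 1)*(m^2 - 2*m - 3) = (m - 3)*(m - 1)*(m + 1)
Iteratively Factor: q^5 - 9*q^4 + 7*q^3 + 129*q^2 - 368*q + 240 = (q - 3)*(q^4 - 6*q^3 - 11*q^2 + 96*q - 80) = (q - 3)*(q + 4)*(q^3 - 10*q^2 + 29*q - 20) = (q - 5)*(q - 3)*(q + 4)*(q^2 - 5*q + 4) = (q - 5)*(q - 4)*(q - 3)*(q + 4)*(q - 1)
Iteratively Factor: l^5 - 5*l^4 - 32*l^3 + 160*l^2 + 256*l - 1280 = (l + 4)*(l^4 - 9*l^3 + 4*l^2 + 144*l - 320) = (l + 4)^2*(l^3 - 13*l^2 + 56*l - 80) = (l - 4)*(l + 4)^2*(l^2 - 9*l + 20) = (l - 4)^2*(l + 4)^2*(l - 5)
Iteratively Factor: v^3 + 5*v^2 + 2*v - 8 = (v + 2)*(v^2 + 3*v - 4) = (v + 2)*(v + 4)*(v - 1)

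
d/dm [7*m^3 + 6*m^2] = 3*m*(7*m + 4)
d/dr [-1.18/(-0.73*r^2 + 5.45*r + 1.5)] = (6.431 - 1.7228*r)/(-0.73*r^2 + 5.45*r + 1.5)^2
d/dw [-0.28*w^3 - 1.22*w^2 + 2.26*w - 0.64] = -0.84*w^2 - 2.44*w + 2.26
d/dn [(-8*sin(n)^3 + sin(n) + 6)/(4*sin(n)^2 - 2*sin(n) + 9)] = (-32*sin(n)^4 + 32*sin(n)^3 - 220*sin(n)^2 - 48*sin(n) + 21)*cos(n)/(4*sin(n)^2 - 2*sin(n) + 9)^2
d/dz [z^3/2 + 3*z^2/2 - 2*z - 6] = 3*z^2/2 + 3*z - 2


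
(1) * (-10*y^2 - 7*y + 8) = -10*y^2 - 7*y + 8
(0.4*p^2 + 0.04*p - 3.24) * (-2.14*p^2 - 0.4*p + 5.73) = -0.856*p^4 - 0.2456*p^3 + 9.2096*p^2 + 1.5252*p - 18.5652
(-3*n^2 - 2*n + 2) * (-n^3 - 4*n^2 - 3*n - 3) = 3*n^5 + 14*n^4 + 15*n^3 + 7*n^2 - 6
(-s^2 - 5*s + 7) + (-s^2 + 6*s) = -2*s^2 + s + 7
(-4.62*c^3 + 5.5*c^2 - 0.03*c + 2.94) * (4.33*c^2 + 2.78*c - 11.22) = -20.0046*c^5 + 10.9714*c^4 + 66.9965*c^3 - 49.0632*c^2 + 8.5098*c - 32.9868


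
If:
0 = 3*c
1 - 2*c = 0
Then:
No Solution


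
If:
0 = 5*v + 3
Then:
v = -3/5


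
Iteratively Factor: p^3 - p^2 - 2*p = (p - 2)*(p^2 + p) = p*(p - 2)*(p + 1)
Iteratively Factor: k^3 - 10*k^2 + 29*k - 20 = (k - 5)*(k^2 - 5*k + 4) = (k - 5)*(k - 1)*(k - 4)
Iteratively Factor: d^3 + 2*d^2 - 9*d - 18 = (d - 3)*(d^2 + 5*d + 6) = (d - 3)*(d + 2)*(d + 3)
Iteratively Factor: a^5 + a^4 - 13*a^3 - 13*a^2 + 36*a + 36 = (a + 1)*(a^4 - 13*a^2 + 36) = (a + 1)*(a + 3)*(a^3 - 3*a^2 - 4*a + 12) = (a + 1)*(a + 2)*(a + 3)*(a^2 - 5*a + 6) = (a - 3)*(a + 1)*(a + 2)*(a + 3)*(a - 2)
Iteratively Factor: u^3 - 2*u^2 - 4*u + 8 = (u - 2)*(u^2 - 4) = (u - 2)*(u + 2)*(u - 2)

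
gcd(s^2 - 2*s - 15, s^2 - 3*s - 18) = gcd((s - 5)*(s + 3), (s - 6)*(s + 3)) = s + 3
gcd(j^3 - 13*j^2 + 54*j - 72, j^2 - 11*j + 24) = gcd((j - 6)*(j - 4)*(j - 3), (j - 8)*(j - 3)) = j - 3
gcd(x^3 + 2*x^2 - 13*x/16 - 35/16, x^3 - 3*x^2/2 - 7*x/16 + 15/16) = x - 1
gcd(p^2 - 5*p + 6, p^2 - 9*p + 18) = p - 3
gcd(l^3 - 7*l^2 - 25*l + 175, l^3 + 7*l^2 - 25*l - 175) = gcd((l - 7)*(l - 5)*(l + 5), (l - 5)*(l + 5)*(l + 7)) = l^2 - 25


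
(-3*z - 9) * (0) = 0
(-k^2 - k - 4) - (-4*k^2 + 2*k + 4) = 3*k^2 - 3*k - 8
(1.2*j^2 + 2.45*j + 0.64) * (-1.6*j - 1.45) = -1.92*j^3 - 5.66*j^2 - 4.5765*j - 0.928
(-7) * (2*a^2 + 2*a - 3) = -14*a^2 - 14*a + 21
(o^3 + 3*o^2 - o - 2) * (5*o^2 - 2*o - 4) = 5*o^5 + 13*o^4 - 15*o^3 - 20*o^2 + 8*o + 8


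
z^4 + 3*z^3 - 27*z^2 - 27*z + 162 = (z - 3)^2*(z + 3)*(z + 6)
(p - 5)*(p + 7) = p^2 + 2*p - 35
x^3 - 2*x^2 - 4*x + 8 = (x - 2)^2*(x + 2)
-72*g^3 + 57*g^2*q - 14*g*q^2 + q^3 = (-8*g + q)*(-3*g + q)^2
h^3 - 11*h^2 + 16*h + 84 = (h - 7)*(h - 6)*(h + 2)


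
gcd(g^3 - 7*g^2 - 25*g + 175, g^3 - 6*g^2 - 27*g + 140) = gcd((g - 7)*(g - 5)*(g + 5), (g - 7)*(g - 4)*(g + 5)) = g^2 - 2*g - 35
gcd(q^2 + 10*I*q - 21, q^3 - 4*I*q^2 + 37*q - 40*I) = 1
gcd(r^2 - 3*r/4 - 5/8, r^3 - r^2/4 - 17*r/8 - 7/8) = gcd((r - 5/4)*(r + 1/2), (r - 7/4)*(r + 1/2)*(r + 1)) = r + 1/2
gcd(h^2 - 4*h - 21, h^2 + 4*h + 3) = h + 3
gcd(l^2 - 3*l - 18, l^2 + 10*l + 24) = 1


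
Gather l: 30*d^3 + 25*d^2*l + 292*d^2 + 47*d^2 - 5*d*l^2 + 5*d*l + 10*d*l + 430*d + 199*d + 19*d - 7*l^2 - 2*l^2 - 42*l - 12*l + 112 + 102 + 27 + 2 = 30*d^3 + 339*d^2 + 648*d + l^2*(-5*d - 9) + l*(25*d^2 + 15*d - 54) + 243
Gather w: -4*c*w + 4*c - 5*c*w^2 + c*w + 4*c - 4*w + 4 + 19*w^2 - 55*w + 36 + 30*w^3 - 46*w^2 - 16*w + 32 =8*c + 30*w^3 + w^2*(-5*c - 27) + w*(-3*c - 75) + 72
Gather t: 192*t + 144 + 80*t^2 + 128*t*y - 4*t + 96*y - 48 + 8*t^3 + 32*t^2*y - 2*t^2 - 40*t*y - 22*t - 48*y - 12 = 8*t^3 + t^2*(32*y + 78) + t*(88*y + 166) + 48*y + 84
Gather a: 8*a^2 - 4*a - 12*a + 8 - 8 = 8*a^2 - 16*a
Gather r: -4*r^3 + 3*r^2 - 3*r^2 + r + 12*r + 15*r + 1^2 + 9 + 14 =-4*r^3 + 28*r + 24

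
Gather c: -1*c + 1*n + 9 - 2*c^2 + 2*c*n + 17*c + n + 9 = -2*c^2 + c*(2*n + 16) + 2*n + 18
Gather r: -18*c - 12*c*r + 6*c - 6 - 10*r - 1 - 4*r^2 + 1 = -12*c - 4*r^2 + r*(-12*c - 10) - 6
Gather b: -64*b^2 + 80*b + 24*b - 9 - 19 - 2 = -64*b^2 + 104*b - 30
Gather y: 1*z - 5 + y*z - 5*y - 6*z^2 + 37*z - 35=y*(z - 5) - 6*z^2 + 38*z - 40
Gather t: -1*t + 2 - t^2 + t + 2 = 4 - t^2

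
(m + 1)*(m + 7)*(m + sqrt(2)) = m^3 + sqrt(2)*m^2 + 8*m^2 + 7*m + 8*sqrt(2)*m + 7*sqrt(2)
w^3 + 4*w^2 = w^2*(w + 4)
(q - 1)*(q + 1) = q^2 - 1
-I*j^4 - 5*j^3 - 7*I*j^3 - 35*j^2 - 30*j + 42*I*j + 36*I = (j + 6)*(j - 3*I)*(j - 2*I)*(-I*j - I)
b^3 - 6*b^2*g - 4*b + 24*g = (b - 2)*(b + 2)*(b - 6*g)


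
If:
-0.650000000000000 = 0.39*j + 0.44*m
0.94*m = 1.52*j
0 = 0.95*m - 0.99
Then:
No Solution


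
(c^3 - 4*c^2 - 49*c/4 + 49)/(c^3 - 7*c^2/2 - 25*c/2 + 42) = (c - 7/2)/(c - 3)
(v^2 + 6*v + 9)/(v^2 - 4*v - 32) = (v^2 + 6*v + 9)/(v^2 - 4*v - 32)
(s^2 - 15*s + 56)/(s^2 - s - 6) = (-s^2 + 15*s - 56)/(-s^2 + s + 6)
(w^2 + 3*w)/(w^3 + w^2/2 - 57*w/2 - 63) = 2*w/(2*w^2 - 5*w - 42)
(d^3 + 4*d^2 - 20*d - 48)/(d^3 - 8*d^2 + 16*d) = (d^2 + 8*d + 12)/(d*(d - 4))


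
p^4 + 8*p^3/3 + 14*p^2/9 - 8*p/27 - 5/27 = (p - 1/3)*(p + 1/3)*(p + 1)*(p + 5/3)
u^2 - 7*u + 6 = (u - 6)*(u - 1)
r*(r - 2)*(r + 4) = r^3 + 2*r^2 - 8*r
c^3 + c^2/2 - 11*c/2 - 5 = (c - 5/2)*(c + 1)*(c + 2)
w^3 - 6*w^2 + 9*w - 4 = (w - 4)*(w - 1)^2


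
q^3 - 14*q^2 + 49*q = q*(q - 7)^2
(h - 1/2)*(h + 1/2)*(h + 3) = h^3 + 3*h^2 - h/4 - 3/4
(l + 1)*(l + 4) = l^2 + 5*l + 4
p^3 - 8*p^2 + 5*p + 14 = (p - 7)*(p - 2)*(p + 1)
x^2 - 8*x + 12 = (x - 6)*(x - 2)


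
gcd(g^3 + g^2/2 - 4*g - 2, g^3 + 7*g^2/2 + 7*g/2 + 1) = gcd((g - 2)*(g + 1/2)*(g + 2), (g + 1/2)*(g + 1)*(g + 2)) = g^2 + 5*g/2 + 1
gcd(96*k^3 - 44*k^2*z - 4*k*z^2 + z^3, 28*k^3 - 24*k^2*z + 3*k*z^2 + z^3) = -2*k + z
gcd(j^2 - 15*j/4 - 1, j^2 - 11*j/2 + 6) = j - 4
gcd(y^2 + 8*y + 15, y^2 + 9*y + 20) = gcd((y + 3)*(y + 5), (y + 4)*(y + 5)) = y + 5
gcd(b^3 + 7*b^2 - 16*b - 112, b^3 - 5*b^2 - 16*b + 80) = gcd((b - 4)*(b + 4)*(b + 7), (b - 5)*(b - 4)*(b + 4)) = b^2 - 16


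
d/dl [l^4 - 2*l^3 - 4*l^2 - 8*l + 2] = 4*l^3 - 6*l^2 - 8*l - 8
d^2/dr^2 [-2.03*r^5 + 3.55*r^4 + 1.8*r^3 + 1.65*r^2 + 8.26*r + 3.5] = -40.6*r^3 + 42.6*r^2 + 10.8*r + 3.3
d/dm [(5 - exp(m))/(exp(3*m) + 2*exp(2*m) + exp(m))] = (2*exp(2*m) - 15*exp(m) - 5)*exp(-m)/(exp(3*m) + 3*exp(2*m) + 3*exp(m) + 1)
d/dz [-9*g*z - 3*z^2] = -9*g - 6*z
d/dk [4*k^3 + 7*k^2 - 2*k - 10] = 12*k^2 + 14*k - 2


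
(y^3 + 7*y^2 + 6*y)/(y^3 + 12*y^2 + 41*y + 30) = y/(y + 5)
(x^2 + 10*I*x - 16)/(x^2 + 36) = (x^2 + 10*I*x - 16)/(x^2 + 36)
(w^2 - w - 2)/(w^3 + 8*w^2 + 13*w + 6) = (w - 2)/(w^2 + 7*w + 6)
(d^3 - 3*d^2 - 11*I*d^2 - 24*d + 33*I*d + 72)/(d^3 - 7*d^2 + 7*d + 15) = (d^2 - 11*I*d - 24)/(d^2 - 4*d - 5)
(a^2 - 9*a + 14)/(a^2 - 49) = (a - 2)/(a + 7)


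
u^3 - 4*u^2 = u^2*(u - 4)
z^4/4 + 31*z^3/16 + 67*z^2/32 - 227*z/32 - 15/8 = (z/4 + 1)*(z - 3/2)*(z + 1/4)*(z + 5)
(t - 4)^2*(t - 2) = t^3 - 10*t^2 + 32*t - 32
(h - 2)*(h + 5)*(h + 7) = h^3 + 10*h^2 + 11*h - 70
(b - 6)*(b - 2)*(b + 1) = b^3 - 7*b^2 + 4*b + 12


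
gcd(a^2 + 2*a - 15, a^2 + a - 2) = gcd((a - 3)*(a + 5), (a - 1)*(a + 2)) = 1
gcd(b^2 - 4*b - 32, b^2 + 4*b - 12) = 1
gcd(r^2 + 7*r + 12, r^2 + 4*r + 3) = r + 3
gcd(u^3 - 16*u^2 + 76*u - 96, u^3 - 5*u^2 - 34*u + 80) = u^2 - 10*u + 16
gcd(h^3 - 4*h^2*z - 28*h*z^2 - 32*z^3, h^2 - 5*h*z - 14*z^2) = h + 2*z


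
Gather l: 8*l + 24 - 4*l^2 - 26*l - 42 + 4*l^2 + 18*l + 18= 0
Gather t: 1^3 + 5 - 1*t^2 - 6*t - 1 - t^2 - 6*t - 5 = -2*t^2 - 12*t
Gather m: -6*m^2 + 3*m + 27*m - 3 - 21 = -6*m^2 + 30*m - 24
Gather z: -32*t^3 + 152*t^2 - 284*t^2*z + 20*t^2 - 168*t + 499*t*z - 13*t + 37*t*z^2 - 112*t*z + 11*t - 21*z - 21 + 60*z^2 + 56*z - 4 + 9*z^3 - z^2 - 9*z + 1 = -32*t^3 + 172*t^2 - 170*t + 9*z^3 + z^2*(37*t + 59) + z*(-284*t^2 + 387*t + 26) - 24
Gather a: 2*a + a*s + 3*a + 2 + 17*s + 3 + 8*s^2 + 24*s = a*(s + 5) + 8*s^2 + 41*s + 5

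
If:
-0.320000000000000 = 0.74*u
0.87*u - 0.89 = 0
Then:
No Solution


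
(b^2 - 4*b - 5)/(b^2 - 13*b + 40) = (b + 1)/(b - 8)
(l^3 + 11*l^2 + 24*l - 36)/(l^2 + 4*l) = (l^3 + 11*l^2 + 24*l - 36)/(l*(l + 4))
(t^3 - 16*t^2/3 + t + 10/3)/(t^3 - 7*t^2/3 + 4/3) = (t - 5)/(t - 2)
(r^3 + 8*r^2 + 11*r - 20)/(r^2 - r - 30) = (r^2 + 3*r - 4)/(r - 6)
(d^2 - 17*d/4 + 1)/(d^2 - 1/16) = 4*(d - 4)/(4*d + 1)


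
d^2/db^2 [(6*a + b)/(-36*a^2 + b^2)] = -2/(216*a^3 - 108*a^2*b + 18*a*b^2 - b^3)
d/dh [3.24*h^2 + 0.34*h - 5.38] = 6.48*h + 0.34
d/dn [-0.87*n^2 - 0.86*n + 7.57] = -1.74*n - 0.86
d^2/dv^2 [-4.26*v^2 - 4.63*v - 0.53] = -8.52000000000000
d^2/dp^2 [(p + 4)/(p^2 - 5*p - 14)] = 2*((1 - 3*p)*(-p^2 + 5*p + 14) - (p + 4)*(2*p - 5)^2)/(-p^2 + 5*p + 14)^3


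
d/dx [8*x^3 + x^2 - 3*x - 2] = 24*x^2 + 2*x - 3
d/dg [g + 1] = 1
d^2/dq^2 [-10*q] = 0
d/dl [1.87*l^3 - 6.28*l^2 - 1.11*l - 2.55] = 5.61*l^2 - 12.56*l - 1.11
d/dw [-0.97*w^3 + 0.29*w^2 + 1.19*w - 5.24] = -2.91*w^2 + 0.58*w + 1.19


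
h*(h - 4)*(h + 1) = h^3 - 3*h^2 - 4*h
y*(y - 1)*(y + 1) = y^3 - y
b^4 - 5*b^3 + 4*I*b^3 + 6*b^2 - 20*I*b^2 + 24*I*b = b*(b - 3)*(b - 2)*(b + 4*I)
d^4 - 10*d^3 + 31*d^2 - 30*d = d*(d - 5)*(d - 3)*(d - 2)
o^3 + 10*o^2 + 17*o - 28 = (o - 1)*(o + 4)*(o + 7)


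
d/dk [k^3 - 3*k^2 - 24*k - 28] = 3*k^2 - 6*k - 24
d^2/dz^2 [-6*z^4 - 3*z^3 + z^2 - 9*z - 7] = -72*z^2 - 18*z + 2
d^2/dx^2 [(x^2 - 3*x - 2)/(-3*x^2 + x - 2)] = 16*(3*x^3 + 9*x^2 - 9*x - 1)/(27*x^6 - 27*x^5 + 63*x^4 - 37*x^3 + 42*x^2 - 12*x + 8)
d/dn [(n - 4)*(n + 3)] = 2*n - 1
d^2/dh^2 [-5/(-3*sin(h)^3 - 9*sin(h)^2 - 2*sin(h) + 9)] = 5*(-81*sin(h)^6 - 297*sin(h)^5 - 228*sin(h)^4 + 135*sin(h)^3 + 194*sin(h)^2 + 252*sin(h) + 170)/(3*sin(h)^3 + 9*sin(h)^2 + 2*sin(h) - 9)^3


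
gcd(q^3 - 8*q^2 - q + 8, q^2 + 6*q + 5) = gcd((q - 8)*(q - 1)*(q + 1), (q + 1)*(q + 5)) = q + 1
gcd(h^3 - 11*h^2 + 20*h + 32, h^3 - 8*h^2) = h - 8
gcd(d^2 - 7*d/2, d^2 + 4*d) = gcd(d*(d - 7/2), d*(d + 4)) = d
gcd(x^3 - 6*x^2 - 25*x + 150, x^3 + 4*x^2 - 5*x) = x + 5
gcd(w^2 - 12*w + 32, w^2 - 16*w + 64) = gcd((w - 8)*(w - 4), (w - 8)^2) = w - 8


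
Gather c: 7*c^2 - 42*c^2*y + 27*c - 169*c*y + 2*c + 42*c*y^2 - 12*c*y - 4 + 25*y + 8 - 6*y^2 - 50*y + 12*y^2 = c^2*(7 - 42*y) + c*(42*y^2 - 181*y + 29) + 6*y^2 - 25*y + 4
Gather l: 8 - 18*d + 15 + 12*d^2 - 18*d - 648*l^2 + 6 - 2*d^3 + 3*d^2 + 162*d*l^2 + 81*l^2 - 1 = -2*d^3 + 15*d^2 - 36*d + l^2*(162*d - 567) + 28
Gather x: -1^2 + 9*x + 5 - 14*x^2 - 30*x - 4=-14*x^2 - 21*x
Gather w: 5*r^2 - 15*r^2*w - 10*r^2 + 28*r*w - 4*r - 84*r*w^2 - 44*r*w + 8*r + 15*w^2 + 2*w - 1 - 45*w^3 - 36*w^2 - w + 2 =-5*r^2 + 4*r - 45*w^3 + w^2*(-84*r - 21) + w*(-15*r^2 - 16*r + 1) + 1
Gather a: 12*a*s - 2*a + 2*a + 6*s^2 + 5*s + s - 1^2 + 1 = 12*a*s + 6*s^2 + 6*s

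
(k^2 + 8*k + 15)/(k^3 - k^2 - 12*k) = (k + 5)/(k*(k - 4))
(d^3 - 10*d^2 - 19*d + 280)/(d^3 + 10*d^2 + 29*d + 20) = (d^2 - 15*d + 56)/(d^2 + 5*d + 4)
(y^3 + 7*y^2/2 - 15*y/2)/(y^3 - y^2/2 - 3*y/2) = (y + 5)/(y + 1)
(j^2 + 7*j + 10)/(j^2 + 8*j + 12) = (j + 5)/(j + 6)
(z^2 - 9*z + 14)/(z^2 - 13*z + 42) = (z - 2)/(z - 6)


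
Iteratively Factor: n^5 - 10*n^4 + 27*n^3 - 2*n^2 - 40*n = (n - 5)*(n^4 - 5*n^3 + 2*n^2 + 8*n) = (n - 5)*(n - 2)*(n^3 - 3*n^2 - 4*n) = (n - 5)*(n - 4)*(n - 2)*(n^2 + n) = n*(n - 5)*(n - 4)*(n - 2)*(n + 1)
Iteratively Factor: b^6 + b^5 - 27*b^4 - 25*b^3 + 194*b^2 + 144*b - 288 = (b - 4)*(b^5 + 5*b^4 - 7*b^3 - 53*b^2 - 18*b + 72) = (b - 4)*(b - 3)*(b^4 + 8*b^3 + 17*b^2 - 2*b - 24) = (b - 4)*(b - 3)*(b + 2)*(b^3 + 6*b^2 + 5*b - 12) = (b - 4)*(b - 3)*(b + 2)*(b + 4)*(b^2 + 2*b - 3) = (b - 4)*(b - 3)*(b - 1)*(b + 2)*(b + 4)*(b + 3)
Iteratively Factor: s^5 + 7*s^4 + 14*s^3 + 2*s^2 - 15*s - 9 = (s + 3)*(s^4 + 4*s^3 + 2*s^2 - 4*s - 3) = (s + 3)^2*(s^3 + s^2 - s - 1) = (s + 1)*(s + 3)^2*(s^2 - 1) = (s - 1)*(s + 1)*(s + 3)^2*(s + 1)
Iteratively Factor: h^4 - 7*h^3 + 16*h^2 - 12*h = (h - 3)*(h^3 - 4*h^2 + 4*h) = (h - 3)*(h - 2)*(h^2 - 2*h) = h*(h - 3)*(h - 2)*(h - 2)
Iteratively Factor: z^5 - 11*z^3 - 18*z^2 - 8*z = (z - 4)*(z^4 + 4*z^3 + 5*z^2 + 2*z) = (z - 4)*(z + 1)*(z^3 + 3*z^2 + 2*z) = (z - 4)*(z + 1)*(z + 2)*(z^2 + z) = (z - 4)*(z + 1)^2*(z + 2)*(z)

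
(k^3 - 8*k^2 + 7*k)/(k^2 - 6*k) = (k^2 - 8*k + 7)/(k - 6)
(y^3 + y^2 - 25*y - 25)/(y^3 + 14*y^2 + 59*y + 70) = (y^2 - 4*y - 5)/(y^2 + 9*y + 14)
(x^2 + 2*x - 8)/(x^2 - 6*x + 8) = (x + 4)/(x - 4)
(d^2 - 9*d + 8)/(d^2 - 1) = (d - 8)/(d + 1)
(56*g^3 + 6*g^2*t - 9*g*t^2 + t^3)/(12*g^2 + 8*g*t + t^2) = (28*g^2 - 11*g*t + t^2)/(6*g + t)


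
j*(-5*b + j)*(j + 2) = -5*b*j^2 - 10*b*j + j^3 + 2*j^2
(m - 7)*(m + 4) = m^2 - 3*m - 28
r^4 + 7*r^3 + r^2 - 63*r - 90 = (r - 3)*(r + 2)*(r + 3)*(r + 5)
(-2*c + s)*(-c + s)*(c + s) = 2*c^3 - c^2*s - 2*c*s^2 + s^3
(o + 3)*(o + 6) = o^2 + 9*o + 18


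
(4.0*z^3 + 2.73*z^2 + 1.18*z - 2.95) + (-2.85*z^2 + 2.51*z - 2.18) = 4.0*z^3 - 0.12*z^2 + 3.69*z - 5.13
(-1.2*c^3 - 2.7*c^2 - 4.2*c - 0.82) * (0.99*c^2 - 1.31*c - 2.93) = -1.188*c^5 - 1.101*c^4 + 2.895*c^3 + 12.6012*c^2 + 13.3802*c + 2.4026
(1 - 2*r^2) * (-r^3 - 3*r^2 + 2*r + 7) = 2*r^5 + 6*r^4 - 5*r^3 - 17*r^2 + 2*r + 7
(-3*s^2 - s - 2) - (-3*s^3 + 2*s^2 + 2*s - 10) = 3*s^3 - 5*s^2 - 3*s + 8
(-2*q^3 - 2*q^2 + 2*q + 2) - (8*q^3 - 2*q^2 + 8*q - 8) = -10*q^3 - 6*q + 10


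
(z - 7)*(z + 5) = z^2 - 2*z - 35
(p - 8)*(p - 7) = p^2 - 15*p + 56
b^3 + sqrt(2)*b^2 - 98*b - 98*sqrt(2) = (b - 7*sqrt(2))*(b + sqrt(2))*(b + 7*sqrt(2))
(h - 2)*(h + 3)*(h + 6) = h^3 + 7*h^2 - 36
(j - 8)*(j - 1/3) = j^2 - 25*j/3 + 8/3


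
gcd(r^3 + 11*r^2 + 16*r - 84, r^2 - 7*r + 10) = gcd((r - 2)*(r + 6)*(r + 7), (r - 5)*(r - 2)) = r - 2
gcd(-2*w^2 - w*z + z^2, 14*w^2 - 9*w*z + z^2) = -2*w + z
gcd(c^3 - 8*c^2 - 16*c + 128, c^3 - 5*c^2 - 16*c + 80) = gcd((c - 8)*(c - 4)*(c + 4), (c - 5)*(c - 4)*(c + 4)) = c^2 - 16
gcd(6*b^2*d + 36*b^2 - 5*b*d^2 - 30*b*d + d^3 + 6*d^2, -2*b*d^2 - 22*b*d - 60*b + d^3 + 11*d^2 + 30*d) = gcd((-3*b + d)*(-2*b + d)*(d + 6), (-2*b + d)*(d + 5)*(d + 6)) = 2*b*d + 12*b - d^2 - 6*d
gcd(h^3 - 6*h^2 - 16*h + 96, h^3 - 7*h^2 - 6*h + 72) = h^2 - 10*h + 24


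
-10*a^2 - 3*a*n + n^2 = (-5*a + n)*(2*a + n)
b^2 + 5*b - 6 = (b - 1)*(b + 6)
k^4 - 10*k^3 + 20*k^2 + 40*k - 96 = (k - 6)*(k - 4)*(k - 2)*(k + 2)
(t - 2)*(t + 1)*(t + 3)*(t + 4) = t^4 + 6*t^3 + 3*t^2 - 26*t - 24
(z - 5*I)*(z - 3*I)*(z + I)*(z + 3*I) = z^4 - 4*I*z^3 + 14*z^2 - 36*I*z + 45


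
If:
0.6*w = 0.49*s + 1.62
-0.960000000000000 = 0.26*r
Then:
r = -3.69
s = 1.22448979591837*w - 3.30612244897959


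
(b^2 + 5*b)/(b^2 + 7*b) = (b + 5)/(b + 7)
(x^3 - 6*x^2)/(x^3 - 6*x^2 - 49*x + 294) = x^2/(x^2 - 49)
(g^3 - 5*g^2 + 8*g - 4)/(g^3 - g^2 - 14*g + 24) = (g^2 - 3*g + 2)/(g^2 + g - 12)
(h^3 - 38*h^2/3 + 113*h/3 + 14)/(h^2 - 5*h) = (3*h^3 - 38*h^2 + 113*h + 42)/(3*h*(h - 5))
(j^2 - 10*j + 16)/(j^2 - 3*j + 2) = (j - 8)/(j - 1)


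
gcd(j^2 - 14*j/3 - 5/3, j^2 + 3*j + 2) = 1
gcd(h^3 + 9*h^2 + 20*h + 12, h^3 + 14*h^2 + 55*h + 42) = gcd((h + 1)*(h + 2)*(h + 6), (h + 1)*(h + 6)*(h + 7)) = h^2 + 7*h + 6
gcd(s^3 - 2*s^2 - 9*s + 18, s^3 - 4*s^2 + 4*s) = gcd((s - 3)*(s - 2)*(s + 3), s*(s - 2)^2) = s - 2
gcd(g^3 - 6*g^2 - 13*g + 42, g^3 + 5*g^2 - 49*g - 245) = g - 7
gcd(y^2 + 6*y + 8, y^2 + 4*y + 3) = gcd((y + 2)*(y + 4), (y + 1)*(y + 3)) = 1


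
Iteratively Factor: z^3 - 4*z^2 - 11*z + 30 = (z + 3)*(z^2 - 7*z + 10) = (z - 2)*(z + 3)*(z - 5)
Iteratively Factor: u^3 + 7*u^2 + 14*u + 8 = (u + 4)*(u^2 + 3*u + 2) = (u + 2)*(u + 4)*(u + 1)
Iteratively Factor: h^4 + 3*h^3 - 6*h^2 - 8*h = (h + 4)*(h^3 - h^2 - 2*h) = (h + 1)*(h + 4)*(h^2 - 2*h) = h*(h + 1)*(h + 4)*(h - 2)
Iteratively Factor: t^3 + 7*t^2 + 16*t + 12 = (t + 3)*(t^2 + 4*t + 4) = (t + 2)*(t + 3)*(t + 2)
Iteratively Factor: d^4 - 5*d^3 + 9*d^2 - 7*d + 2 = (d - 1)*(d^3 - 4*d^2 + 5*d - 2) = (d - 1)^2*(d^2 - 3*d + 2) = (d - 2)*(d - 1)^2*(d - 1)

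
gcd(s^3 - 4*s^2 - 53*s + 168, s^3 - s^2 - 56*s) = s^2 - s - 56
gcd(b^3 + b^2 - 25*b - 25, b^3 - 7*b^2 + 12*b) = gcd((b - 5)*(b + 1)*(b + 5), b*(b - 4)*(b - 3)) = 1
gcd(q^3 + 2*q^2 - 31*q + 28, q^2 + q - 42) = q + 7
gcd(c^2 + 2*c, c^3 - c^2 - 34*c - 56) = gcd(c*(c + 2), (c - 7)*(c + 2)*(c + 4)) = c + 2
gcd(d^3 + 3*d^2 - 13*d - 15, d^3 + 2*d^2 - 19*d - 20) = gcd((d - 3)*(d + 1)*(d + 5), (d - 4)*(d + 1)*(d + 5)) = d^2 + 6*d + 5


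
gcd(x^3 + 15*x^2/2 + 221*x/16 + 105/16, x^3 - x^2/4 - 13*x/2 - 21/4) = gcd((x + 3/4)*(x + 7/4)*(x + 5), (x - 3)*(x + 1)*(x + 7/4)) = x + 7/4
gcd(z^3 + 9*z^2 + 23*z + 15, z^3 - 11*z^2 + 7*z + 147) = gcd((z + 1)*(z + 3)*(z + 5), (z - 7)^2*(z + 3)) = z + 3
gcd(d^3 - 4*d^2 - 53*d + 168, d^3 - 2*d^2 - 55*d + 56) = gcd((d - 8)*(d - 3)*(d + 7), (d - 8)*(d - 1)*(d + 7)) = d^2 - d - 56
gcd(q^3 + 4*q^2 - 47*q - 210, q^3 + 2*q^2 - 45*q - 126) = q^2 - q - 42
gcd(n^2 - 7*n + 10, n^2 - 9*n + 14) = n - 2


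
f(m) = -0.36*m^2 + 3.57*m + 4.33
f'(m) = 3.57 - 0.72*m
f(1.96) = 9.94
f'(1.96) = 2.16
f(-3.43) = -12.15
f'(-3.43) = 6.04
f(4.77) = 13.17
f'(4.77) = 0.14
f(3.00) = 11.80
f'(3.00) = 1.41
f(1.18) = 8.04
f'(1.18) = 2.72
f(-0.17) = 3.71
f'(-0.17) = 3.69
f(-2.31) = -5.84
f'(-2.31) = 5.23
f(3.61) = 12.53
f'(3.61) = 0.97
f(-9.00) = -56.96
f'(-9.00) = 10.05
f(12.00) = -4.67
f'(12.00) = -5.07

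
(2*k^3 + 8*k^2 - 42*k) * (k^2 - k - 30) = 2*k^5 + 6*k^4 - 110*k^3 - 198*k^2 + 1260*k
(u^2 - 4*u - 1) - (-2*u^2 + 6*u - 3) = 3*u^2 - 10*u + 2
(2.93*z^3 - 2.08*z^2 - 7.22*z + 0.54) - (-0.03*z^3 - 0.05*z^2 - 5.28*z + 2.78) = 2.96*z^3 - 2.03*z^2 - 1.94*z - 2.24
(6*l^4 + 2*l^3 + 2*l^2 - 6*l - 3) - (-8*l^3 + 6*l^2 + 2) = 6*l^4 + 10*l^3 - 4*l^2 - 6*l - 5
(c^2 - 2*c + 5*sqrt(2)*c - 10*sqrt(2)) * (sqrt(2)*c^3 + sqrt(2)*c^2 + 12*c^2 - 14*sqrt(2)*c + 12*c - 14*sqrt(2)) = sqrt(2)*c^5 - sqrt(2)*c^4 + 22*c^4 - 22*c^3 + 44*sqrt(2)*c^3 - 184*c^2 - 46*sqrt(2)*c^2 - 92*sqrt(2)*c + 140*c + 280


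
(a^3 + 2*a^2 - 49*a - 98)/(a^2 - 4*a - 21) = (a^2 + 9*a + 14)/(a + 3)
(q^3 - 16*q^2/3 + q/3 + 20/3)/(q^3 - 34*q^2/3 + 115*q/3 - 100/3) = (q + 1)/(q - 5)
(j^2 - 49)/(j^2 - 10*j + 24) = (j^2 - 49)/(j^2 - 10*j + 24)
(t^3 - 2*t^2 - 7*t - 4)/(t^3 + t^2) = 1 - 3/t - 4/t^2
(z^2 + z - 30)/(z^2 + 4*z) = (z^2 + z - 30)/(z*(z + 4))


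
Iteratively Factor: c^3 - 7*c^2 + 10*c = (c)*(c^2 - 7*c + 10) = c*(c - 2)*(c - 5)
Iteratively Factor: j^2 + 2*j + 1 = (j + 1)*(j + 1)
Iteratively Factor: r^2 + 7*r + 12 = (r + 3)*(r + 4)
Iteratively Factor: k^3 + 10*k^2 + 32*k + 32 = (k + 4)*(k^2 + 6*k + 8) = (k + 2)*(k + 4)*(k + 4)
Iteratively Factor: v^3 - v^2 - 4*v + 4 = (v + 2)*(v^2 - 3*v + 2) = (v - 2)*(v + 2)*(v - 1)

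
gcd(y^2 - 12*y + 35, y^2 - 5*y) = y - 5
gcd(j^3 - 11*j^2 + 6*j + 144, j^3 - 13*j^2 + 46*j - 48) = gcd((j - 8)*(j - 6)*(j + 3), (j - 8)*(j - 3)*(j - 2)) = j - 8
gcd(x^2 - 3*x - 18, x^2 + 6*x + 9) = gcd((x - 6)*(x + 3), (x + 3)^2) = x + 3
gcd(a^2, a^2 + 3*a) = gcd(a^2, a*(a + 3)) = a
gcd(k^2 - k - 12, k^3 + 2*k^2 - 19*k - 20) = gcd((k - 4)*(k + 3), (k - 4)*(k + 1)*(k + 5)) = k - 4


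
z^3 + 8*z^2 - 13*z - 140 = (z - 4)*(z + 5)*(z + 7)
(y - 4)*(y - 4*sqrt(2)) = y^2 - 4*sqrt(2)*y - 4*y + 16*sqrt(2)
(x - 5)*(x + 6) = x^2 + x - 30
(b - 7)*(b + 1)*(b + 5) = b^3 - b^2 - 37*b - 35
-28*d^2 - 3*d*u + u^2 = (-7*d + u)*(4*d + u)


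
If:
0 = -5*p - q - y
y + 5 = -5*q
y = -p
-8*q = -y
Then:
No Solution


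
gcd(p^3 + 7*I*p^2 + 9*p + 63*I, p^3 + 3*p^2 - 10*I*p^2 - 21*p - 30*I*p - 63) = p - 3*I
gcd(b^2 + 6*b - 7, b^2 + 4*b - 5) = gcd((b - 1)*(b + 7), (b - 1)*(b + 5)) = b - 1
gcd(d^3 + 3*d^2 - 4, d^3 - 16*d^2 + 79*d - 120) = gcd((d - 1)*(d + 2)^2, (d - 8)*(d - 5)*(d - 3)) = 1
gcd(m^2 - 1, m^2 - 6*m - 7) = m + 1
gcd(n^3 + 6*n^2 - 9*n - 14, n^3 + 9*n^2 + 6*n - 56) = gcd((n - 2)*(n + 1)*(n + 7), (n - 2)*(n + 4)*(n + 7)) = n^2 + 5*n - 14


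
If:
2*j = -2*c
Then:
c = -j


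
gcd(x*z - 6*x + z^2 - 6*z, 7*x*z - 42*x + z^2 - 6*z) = z - 6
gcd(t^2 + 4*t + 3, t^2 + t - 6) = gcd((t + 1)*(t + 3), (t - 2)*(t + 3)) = t + 3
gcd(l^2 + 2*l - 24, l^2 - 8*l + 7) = 1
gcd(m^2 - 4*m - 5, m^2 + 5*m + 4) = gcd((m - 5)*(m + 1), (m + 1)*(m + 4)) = m + 1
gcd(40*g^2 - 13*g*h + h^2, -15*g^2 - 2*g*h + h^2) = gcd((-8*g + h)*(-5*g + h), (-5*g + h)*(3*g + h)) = 5*g - h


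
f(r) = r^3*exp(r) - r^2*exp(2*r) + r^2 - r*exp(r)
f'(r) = r^3*exp(r) - 2*r^2*exp(2*r) + 3*r^2*exp(r) - 2*r*exp(2*r) - r*exp(r) + 2*r - exp(r)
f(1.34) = -20.32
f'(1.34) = -67.96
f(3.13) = -4486.31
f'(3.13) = -12241.71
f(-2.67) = 5.96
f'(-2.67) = -5.10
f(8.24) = -972962343.97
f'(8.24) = -2183908574.13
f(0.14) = -0.16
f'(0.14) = -1.38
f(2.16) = -277.48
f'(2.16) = -840.74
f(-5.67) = 31.54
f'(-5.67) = -11.62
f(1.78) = -85.35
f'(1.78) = -271.12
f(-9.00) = 80.91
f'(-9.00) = -18.06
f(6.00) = -5774416.44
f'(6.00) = -13543503.55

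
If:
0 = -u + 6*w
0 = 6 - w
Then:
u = 36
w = 6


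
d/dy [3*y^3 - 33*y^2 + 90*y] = 9*y^2 - 66*y + 90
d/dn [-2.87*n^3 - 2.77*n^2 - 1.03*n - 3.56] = -8.61*n^2 - 5.54*n - 1.03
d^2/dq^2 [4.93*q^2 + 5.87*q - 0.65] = 9.86000000000000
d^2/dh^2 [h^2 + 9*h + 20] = 2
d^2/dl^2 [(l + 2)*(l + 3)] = 2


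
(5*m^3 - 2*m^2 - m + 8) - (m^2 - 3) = 5*m^3 - 3*m^2 - m + 11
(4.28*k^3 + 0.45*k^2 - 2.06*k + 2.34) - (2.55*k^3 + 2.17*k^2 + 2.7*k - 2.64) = 1.73*k^3 - 1.72*k^2 - 4.76*k + 4.98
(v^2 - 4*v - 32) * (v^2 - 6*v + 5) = v^4 - 10*v^3 - 3*v^2 + 172*v - 160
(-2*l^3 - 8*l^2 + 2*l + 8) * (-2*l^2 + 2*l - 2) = 4*l^5 + 12*l^4 - 16*l^3 + 4*l^2 + 12*l - 16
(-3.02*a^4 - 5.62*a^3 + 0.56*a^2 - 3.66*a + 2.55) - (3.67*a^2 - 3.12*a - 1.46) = -3.02*a^4 - 5.62*a^3 - 3.11*a^2 - 0.54*a + 4.01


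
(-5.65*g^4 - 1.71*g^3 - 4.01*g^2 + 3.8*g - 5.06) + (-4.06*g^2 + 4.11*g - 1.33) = -5.65*g^4 - 1.71*g^3 - 8.07*g^2 + 7.91*g - 6.39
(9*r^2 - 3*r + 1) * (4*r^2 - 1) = 36*r^4 - 12*r^3 - 5*r^2 + 3*r - 1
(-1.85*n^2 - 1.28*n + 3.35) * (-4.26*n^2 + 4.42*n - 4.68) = 7.881*n^4 - 2.7242*n^3 - 11.2706*n^2 + 20.7974*n - 15.678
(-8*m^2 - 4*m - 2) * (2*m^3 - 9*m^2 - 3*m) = -16*m^5 + 64*m^4 + 56*m^3 + 30*m^2 + 6*m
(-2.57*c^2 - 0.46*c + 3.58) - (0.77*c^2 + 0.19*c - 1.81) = -3.34*c^2 - 0.65*c + 5.39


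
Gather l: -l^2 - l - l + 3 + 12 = -l^2 - 2*l + 15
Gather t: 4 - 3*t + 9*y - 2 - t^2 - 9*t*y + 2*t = -t^2 + t*(-9*y - 1) + 9*y + 2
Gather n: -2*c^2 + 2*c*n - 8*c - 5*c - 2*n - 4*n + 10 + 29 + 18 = -2*c^2 - 13*c + n*(2*c - 6) + 57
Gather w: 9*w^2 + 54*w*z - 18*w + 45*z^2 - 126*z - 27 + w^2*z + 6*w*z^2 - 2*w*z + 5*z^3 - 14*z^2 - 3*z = w^2*(z + 9) + w*(6*z^2 + 52*z - 18) + 5*z^3 + 31*z^2 - 129*z - 27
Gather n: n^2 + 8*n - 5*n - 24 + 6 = n^2 + 3*n - 18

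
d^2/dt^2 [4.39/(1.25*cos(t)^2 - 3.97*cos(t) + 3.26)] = (-27.4375*(1 - cos(t)^2)^2 + 65.356125*cos(t)^3 - 11.352101*cos(t)^2 - 187.528508*cos(t) + 130.039702)/(1.25*cos(t)^2 - 3.97*cos(t) + 3.26)^3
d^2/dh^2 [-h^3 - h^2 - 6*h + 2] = -6*h - 2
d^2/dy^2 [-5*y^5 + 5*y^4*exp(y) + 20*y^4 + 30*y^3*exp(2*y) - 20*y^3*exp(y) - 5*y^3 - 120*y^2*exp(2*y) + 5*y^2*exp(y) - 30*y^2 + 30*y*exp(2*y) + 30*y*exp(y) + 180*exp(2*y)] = 5*y^4*exp(y) + 120*y^3*exp(2*y) + 20*y^3*exp(y) - 100*y^3 - 120*y^2*exp(2*y) - 55*y^2*exp(y) + 240*y^2 - 660*y*exp(2*y) - 70*y*exp(y) - 30*y + 600*exp(2*y) + 70*exp(y) - 60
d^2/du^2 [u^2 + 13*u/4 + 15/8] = 2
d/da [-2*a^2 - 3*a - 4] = -4*a - 3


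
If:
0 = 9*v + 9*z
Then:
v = -z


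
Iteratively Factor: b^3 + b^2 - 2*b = (b)*(b^2 + b - 2) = b*(b - 1)*(b + 2)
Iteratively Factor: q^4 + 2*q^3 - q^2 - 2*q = (q)*(q^3 + 2*q^2 - q - 2) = q*(q - 1)*(q^2 + 3*q + 2) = q*(q - 1)*(q + 1)*(q + 2)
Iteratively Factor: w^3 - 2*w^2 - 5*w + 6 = (w + 2)*(w^2 - 4*w + 3) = (w - 1)*(w + 2)*(w - 3)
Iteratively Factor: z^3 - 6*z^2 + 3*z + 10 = (z + 1)*(z^2 - 7*z + 10) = (z - 5)*(z + 1)*(z - 2)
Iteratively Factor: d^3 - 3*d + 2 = (d - 1)*(d^2 + d - 2) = (d - 1)^2*(d + 2)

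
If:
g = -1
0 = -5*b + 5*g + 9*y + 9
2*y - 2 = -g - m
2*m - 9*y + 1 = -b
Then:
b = 115/56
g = -1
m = 45/28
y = 39/56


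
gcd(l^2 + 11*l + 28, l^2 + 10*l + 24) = l + 4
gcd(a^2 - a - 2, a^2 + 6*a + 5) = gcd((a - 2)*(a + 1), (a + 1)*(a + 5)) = a + 1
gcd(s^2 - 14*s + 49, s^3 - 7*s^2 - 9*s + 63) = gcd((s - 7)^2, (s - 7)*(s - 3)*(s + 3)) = s - 7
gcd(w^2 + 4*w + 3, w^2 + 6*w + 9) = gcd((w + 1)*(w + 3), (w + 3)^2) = w + 3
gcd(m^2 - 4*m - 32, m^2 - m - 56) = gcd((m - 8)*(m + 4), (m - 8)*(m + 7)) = m - 8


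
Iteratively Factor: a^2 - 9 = (a - 3)*(a + 3)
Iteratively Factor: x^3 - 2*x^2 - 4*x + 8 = (x + 2)*(x^2 - 4*x + 4) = (x - 2)*(x + 2)*(x - 2)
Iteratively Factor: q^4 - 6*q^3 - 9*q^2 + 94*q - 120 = (q - 3)*(q^3 - 3*q^2 - 18*q + 40) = (q - 3)*(q - 2)*(q^2 - q - 20) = (q - 3)*(q - 2)*(q + 4)*(q - 5)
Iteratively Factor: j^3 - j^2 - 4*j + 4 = (j + 2)*(j^2 - 3*j + 2) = (j - 1)*(j + 2)*(j - 2)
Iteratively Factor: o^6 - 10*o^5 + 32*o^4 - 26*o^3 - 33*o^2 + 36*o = (o - 3)*(o^5 - 7*o^4 + 11*o^3 + 7*o^2 - 12*o) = (o - 3)*(o - 1)*(o^4 - 6*o^3 + 5*o^2 + 12*o) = (o - 3)*(o - 1)*(o + 1)*(o^3 - 7*o^2 + 12*o) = o*(o - 3)*(o - 1)*(o + 1)*(o^2 - 7*o + 12) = o*(o - 4)*(o - 3)*(o - 1)*(o + 1)*(o - 3)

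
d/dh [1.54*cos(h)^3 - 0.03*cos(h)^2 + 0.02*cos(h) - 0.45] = (-4.62*cos(h)^2 + 0.06*cos(h) - 0.02)*sin(h)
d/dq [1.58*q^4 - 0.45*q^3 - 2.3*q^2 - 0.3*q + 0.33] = 6.32*q^3 - 1.35*q^2 - 4.6*q - 0.3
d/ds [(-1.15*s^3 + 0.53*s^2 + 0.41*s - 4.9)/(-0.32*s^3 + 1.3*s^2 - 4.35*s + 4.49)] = (-1.3254*s^4 + 10.2674*s^3 - 23.033*s^2 + 17.4994*s - 19.4741)/(0.1024*s^6 - 0.832*s^5 + 4.474*s^4 - 14.1836*s^3 + 30.5965*s^2 - 39.063*s + 20.1601)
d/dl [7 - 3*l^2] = -6*l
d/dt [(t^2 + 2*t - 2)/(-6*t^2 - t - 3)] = (11*t^2 - 30*t - 8)/(36*t^4 + 12*t^3 + 37*t^2 + 6*t + 9)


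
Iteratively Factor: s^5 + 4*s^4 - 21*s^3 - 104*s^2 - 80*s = (s + 4)*(s^4 - 21*s^2 - 20*s) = (s - 5)*(s + 4)*(s^3 + 5*s^2 + 4*s) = (s - 5)*(s + 1)*(s + 4)*(s^2 + 4*s) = s*(s - 5)*(s + 1)*(s + 4)*(s + 4)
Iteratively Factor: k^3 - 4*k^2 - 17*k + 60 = (k - 5)*(k^2 + k - 12) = (k - 5)*(k - 3)*(k + 4)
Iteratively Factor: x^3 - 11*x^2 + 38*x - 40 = (x - 2)*(x^2 - 9*x + 20) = (x - 5)*(x - 2)*(x - 4)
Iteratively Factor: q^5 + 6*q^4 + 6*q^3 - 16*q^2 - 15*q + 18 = (q + 3)*(q^4 + 3*q^3 - 3*q^2 - 7*q + 6) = (q - 1)*(q + 3)*(q^3 + 4*q^2 + q - 6) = (q - 1)^2*(q + 3)*(q^2 + 5*q + 6) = (q - 1)^2*(q + 2)*(q + 3)*(q + 3)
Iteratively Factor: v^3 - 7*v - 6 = (v + 2)*(v^2 - 2*v - 3) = (v + 1)*(v + 2)*(v - 3)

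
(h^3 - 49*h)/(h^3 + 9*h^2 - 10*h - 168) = h*(h - 7)/(h^2 + 2*h - 24)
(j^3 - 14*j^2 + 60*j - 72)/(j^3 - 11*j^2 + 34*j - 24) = (j^2 - 8*j + 12)/(j^2 - 5*j + 4)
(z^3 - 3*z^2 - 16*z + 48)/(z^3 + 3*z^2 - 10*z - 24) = (z - 4)/(z + 2)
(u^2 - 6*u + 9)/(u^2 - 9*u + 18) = (u - 3)/(u - 6)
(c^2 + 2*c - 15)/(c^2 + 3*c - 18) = (c + 5)/(c + 6)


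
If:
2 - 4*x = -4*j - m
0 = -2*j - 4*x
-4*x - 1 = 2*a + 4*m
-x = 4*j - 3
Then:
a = 205/14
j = 6/7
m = -50/7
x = -3/7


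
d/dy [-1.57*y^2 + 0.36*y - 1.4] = 0.36 - 3.14*y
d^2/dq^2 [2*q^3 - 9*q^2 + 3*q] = 12*q - 18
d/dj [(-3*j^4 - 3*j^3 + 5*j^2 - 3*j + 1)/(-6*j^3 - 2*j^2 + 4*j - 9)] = (18*j^6 + 12*j^5 + 48*j^3 + 113*j^2 - 86*j + 23)/(36*j^6 + 24*j^5 - 44*j^4 + 92*j^3 + 52*j^2 - 72*j + 81)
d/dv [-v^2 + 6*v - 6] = 6 - 2*v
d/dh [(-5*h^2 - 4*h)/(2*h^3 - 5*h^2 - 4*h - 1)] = 2*(5*h^4 + 8*h^3 + 5*h + 2)/(4*h^6 - 20*h^5 + 9*h^4 + 36*h^3 + 26*h^2 + 8*h + 1)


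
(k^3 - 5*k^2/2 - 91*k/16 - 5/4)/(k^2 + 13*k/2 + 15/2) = (16*k^3 - 40*k^2 - 91*k - 20)/(8*(2*k^2 + 13*k + 15))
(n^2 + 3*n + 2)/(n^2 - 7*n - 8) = (n + 2)/(n - 8)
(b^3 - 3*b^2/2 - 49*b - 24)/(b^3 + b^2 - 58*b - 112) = (b^2 + 13*b/2 + 3)/(b^2 + 9*b + 14)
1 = 1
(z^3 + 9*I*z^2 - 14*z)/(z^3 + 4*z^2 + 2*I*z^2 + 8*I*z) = (z + 7*I)/(z + 4)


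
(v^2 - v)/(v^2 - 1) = v/(v + 1)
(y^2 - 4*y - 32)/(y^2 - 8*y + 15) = (y^2 - 4*y - 32)/(y^2 - 8*y + 15)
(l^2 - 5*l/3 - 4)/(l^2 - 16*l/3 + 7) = (3*l + 4)/(3*l - 7)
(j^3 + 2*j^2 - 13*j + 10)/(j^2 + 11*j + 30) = (j^2 - 3*j + 2)/(j + 6)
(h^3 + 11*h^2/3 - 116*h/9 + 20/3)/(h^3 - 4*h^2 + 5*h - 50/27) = 3*(h + 6)/(3*h - 5)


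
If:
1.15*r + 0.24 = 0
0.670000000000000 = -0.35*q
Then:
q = -1.91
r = -0.21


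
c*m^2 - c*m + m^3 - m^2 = m*(c + m)*(m - 1)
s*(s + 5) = s^2 + 5*s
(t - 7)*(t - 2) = t^2 - 9*t + 14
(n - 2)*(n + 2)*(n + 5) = n^3 + 5*n^2 - 4*n - 20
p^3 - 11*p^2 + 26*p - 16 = (p - 8)*(p - 2)*(p - 1)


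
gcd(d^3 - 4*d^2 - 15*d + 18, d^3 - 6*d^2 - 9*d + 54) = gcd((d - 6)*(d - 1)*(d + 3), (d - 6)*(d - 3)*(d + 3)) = d^2 - 3*d - 18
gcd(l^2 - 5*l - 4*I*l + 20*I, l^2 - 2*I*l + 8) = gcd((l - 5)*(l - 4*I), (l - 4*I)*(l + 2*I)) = l - 4*I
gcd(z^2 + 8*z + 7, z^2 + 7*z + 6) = z + 1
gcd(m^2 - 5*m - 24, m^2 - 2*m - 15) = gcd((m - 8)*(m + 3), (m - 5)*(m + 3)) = m + 3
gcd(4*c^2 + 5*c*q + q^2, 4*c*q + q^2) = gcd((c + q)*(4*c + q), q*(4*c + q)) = 4*c + q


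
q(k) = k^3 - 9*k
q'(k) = 3*k^2 - 9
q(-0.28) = 2.50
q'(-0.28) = -8.76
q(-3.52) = -11.93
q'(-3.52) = 28.17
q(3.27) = 5.54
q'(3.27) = 23.08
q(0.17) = -1.53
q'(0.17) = -8.91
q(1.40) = -9.86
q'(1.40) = -3.12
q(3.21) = 4.19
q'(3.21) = 21.91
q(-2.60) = 5.82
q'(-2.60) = 11.28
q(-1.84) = 10.33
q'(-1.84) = 1.16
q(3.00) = 0.00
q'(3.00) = 18.00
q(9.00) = 648.00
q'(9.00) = 234.00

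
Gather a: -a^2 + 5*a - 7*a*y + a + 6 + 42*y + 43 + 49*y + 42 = -a^2 + a*(6 - 7*y) + 91*y + 91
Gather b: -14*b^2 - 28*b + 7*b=-14*b^2 - 21*b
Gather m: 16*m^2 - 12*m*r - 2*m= 16*m^2 + m*(-12*r - 2)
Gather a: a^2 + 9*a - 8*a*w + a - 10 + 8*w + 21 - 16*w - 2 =a^2 + a*(10 - 8*w) - 8*w + 9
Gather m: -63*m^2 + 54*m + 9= -63*m^2 + 54*m + 9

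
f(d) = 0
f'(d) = 0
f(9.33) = 0.00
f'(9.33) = 0.00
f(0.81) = 0.00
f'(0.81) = 0.00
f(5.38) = 0.00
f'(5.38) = 0.00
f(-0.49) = 0.00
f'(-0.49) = 0.00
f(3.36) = 0.00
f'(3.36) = 0.00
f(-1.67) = 0.00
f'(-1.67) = 0.00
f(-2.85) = 0.00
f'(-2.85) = 0.00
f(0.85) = 0.00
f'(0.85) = 0.00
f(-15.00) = 0.00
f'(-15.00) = 0.00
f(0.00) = 0.00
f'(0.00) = 0.00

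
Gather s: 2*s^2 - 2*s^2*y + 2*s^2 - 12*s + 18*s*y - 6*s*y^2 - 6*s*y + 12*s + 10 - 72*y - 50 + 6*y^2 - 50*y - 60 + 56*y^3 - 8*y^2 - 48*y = s^2*(4 - 2*y) + s*(-6*y^2 + 12*y) + 56*y^3 - 2*y^2 - 170*y - 100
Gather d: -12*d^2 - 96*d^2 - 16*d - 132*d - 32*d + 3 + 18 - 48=-108*d^2 - 180*d - 27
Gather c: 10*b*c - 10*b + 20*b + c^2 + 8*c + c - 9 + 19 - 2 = 10*b + c^2 + c*(10*b + 9) + 8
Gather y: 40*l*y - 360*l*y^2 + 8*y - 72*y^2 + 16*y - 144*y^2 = y^2*(-360*l - 216) + y*(40*l + 24)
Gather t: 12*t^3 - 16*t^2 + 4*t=12*t^3 - 16*t^2 + 4*t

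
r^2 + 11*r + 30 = (r + 5)*(r + 6)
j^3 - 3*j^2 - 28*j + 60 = (j - 6)*(j - 2)*(j + 5)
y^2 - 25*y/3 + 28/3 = (y - 7)*(y - 4/3)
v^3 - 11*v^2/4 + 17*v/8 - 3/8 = (v - 3/2)*(v - 1)*(v - 1/4)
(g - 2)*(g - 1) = g^2 - 3*g + 2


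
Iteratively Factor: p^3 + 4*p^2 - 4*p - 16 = (p - 2)*(p^2 + 6*p + 8) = (p - 2)*(p + 4)*(p + 2)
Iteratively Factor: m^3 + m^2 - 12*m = (m + 4)*(m^2 - 3*m) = m*(m + 4)*(m - 3)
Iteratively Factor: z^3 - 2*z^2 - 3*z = (z)*(z^2 - 2*z - 3) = z*(z + 1)*(z - 3)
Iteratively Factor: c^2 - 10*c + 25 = (c - 5)*(c - 5)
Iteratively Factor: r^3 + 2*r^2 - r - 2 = (r + 1)*(r^2 + r - 2) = (r + 1)*(r + 2)*(r - 1)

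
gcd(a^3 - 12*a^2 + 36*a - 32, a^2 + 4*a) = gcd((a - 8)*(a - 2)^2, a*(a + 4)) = 1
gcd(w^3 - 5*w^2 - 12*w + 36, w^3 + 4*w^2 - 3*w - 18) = w^2 + w - 6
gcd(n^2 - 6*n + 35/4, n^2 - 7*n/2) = n - 7/2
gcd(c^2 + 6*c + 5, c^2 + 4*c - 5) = c + 5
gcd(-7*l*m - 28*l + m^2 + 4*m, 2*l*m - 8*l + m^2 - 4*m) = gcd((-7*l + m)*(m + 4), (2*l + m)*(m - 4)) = 1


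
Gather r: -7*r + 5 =5 - 7*r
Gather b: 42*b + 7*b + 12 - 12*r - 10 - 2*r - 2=49*b - 14*r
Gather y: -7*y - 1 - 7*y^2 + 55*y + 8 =-7*y^2 + 48*y + 7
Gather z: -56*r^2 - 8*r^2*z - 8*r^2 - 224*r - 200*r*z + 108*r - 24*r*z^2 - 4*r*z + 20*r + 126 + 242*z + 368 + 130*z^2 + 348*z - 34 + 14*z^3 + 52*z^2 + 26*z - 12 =-64*r^2 - 96*r + 14*z^3 + z^2*(182 - 24*r) + z*(-8*r^2 - 204*r + 616) + 448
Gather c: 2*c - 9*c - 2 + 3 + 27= 28 - 7*c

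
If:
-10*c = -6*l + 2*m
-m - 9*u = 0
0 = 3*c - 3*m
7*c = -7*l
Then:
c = 0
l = 0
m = 0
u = 0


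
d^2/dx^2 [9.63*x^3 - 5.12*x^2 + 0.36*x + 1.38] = 57.78*x - 10.24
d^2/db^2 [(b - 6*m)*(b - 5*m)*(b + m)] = 6*b - 20*m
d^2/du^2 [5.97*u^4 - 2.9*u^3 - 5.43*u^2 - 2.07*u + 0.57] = 71.64*u^2 - 17.4*u - 10.86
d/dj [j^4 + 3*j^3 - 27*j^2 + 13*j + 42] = 4*j^3 + 9*j^2 - 54*j + 13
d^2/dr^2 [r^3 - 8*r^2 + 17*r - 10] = 6*r - 16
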